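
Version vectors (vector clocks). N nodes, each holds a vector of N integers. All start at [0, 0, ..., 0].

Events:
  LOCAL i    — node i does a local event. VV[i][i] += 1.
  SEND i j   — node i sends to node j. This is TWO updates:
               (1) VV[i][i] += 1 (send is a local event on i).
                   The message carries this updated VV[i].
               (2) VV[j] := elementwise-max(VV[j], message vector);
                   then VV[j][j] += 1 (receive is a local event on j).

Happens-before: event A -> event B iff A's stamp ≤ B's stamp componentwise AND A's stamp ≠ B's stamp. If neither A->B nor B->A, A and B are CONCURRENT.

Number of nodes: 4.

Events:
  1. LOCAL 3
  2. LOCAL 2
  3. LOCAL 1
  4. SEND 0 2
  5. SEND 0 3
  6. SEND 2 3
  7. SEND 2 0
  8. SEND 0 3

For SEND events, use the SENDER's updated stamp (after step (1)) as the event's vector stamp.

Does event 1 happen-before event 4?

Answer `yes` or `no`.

Initial: VV[0]=[0, 0, 0, 0]
Initial: VV[1]=[0, 0, 0, 0]
Initial: VV[2]=[0, 0, 0, 0]
Initial: VV[3]=[0, 0, 0, 0]
Event 1: LOCAL 3: VV[3][3]++ -> VV[3]=[0, 0, 0, 1]
Event 2: LOCAL 2: VV[2][2]++ -> VV[2]=[0, 0, 1, 0]
Event 3: LOCAL 1: VV[1][1]++ -> VV[1]=[0, 1, 0, 0]
Event 4: SEND 0->2: VV[0][0]++ -> VV[0]=[1, 0, 0, 0], msg_vec=[1, 0, 0, 0]; VV[2]=max(VV[2],msg_vec) then VV[2][2]++ -> VV[2]=[1, 0, 2, 0]
Event 5: SEND 0->3: VV[0][0]++ -> VV[0]=[2, 0, 0, 0], msg_vec=[2, 0, 0, 0]; VV[3]=max(VV[3],msg_vec) then VV[3][3]++ -> VV[3]=[2, 0, 0, 2]
Event 6: SEND 2->3: VV[2][2]++ -> VV[2]=[1, 0, 3, 0], msg_vec=[1, 0, 3, 0]; VV[3]=max(VV[3],msg_vec) then VV[3][3]++ -> VV[3]=[2, 0, 3, 3]
Event 7: SEND 2->0: VV[2][2]++ -> VV[2]=[1, 0, 4, 0], msg_vec=[1, 0, 4, 0]; VV[0]=max(VV[0],msg_vec) then VV[0][0]++ -> VV[0]=[3, 0, 4, 0]
Event 8: SEND 0->3: VV[0][0]++ -> VV[0]=[4, 0, 4, 0], msg_vec=[4, 0, 4, 0]; VV[3]=max(VV[3],msg_vec) then VV[3][3]++ -> VV[3]=[4, 0, 4, 4]
Event 1 stamp: [0, 0, 0, 1]
Event 4 stamp: [1, 0, 0, 0]
[0, 0, 0, 1] <= [1, 0, 0, 0]? False. Equal? False. Happens-before: False

Answer: no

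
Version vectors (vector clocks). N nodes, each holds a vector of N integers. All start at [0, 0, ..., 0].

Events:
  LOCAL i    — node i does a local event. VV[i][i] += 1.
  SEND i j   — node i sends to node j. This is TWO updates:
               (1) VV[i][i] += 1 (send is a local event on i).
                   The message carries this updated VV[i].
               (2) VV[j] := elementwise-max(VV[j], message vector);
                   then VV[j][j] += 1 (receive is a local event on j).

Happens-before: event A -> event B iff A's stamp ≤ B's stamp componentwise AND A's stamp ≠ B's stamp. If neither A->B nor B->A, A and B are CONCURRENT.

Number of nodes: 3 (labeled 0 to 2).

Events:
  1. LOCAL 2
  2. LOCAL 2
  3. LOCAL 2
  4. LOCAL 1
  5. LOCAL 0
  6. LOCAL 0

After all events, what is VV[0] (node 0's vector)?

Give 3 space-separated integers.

Answer: 2 0 0

Derivation:
Initial: VV[0]=[0, 0, 0]
Initial: VV[1]=[0, 0, 0]
Initial: VV[2]=[0, 0, 0]
Event 1: LOCAL 2: VV[2][2]++ -> VV[2]=[0, 0, 1]
Event 2: LOCAL 2: VV[2][2]++ -> VV[2]=[0, 0, 2]
Event 3: LOCAL 2: VV[2][2]++ -> VV[2]=[0, 0, 3]
Event 4: LOCAL 1: VV[1][1]++ -> VV[1]=[0, 1, 0]
Event 5: LOCAL 0: VV[0][0]++ -> VV[0]=[1, 0, 0]
Event 6: LOCAL 0: VV[0][0]++ -> VV[0]=[2, 0, 0]
Final vectors: VV[0]=[2, 0, 0]; VV[1]=[0, 1, 0]; VV[2]=[0, 0, 3]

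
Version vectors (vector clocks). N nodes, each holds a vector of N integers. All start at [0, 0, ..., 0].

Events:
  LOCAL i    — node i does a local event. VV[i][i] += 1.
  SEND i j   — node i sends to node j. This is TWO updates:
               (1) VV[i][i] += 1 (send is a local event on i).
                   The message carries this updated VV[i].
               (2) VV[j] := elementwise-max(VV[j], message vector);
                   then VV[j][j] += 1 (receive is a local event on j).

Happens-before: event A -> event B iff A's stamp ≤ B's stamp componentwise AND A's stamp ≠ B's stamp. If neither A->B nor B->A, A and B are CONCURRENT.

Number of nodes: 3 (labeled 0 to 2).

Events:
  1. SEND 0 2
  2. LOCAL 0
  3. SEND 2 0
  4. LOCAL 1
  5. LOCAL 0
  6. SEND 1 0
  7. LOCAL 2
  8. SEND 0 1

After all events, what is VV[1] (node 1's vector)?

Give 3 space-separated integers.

Answer: 6 3 2

Derivation:
Initial: VV[0]=[0, 0, 0]
Initial: VV[1]=[0, 0, 0]
Initial: VV[2]=[0, 0, 0]
Event 1: SEND 0->2: VV[0][0]++ -> VV[0]=[1, 0, 0], msg_vec=[1, 0, 0]; VV[2]=max(VV[2],msg_vec) then VV[2][2]++ -> VV[2]=[1, 0, 1]
Event 2: LOCAL 0: VV[0][0]++ -> VV[0]=[2, 0, 0]
Event 3: SEND 2->0: VV[2][2]++ -> VV[2]=[1, 0, 2], msg_vec=[1, 0, 2]; VV[0]=max(VV[0],msg_vec) then VV[0][0]++ -> VV[0]=[3, 0, 2]
Event 4: LOCAL 1: VV[1][1]++ -> VV[1]=[0, 1, 0]
Event 5: LOCAL 0: VV[0][0]++ -> VV[0]=[4, 0, 2]
Event 6: SEND 1->0: VV[1][1]++ -> VV[1]=[0, 2, 0], msg_vec=[0, 2, 0]; VV[0]=max(VV[0],msg_vec) then VV[0][0]++ -> VV[0]=[5, 2, 2]
Event 7: LOCAL 2: VV[2][2]++ -> VV[2]=[1, 0, 3]
Event 8: SEND 0->1: VV[0][0]++ -> VV[0]=[6, 2, 2], msg_vec=[6, 2, 2]; VV[1]=max(VV[1],msg_vec) then VV[1][1]++ -> VV[1]=[6, 3, 2]
Final vectors: VV[0]=[6, 2, 2]; VV[1]=[6, 3, 2]; VV[2]=[1, 0, 3]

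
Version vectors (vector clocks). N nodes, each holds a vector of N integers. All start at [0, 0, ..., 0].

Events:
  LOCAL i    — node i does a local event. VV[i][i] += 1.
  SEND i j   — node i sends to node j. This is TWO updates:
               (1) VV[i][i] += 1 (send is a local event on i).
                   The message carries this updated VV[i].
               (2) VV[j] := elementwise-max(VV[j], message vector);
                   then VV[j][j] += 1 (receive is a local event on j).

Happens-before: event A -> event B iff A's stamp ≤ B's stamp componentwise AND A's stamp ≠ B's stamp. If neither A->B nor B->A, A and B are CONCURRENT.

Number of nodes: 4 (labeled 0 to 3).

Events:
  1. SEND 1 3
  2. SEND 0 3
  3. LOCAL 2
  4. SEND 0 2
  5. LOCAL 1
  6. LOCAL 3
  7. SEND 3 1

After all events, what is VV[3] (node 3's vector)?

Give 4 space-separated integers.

Initial: VV[0]=[0, 0, 0, 0]
Initial: VV[1]=[0, 0, 0, 0]
Initial: VV[2]=[0, 0, 0, 0]
Initial: VV[3]=[0, 0, 0, 0]
Event 1: SEND 1->3: VV[1][1]++ -> VV[1]=[0, 1, 0, 0], msg_vec=[0, 1, 0, 0]; VV[3]=max(VV[3],msg_vec) then VV[3][3]++ -> VV[3]=[0, 1, 0, 1]
Event 2: SEND 0->3: VV[0][0]++ -> VV[0]=[1, 0, 0, 0], msg_vec=[1, 0, 0, 0]; VV[3]=max(VV[3],msg_vec) then VV[3][3]++ -> VV[3]=[1, 1, 0, 2]
Event 3: LOCAL 2: VV[2][2]++ -> VV[2]=[0, 0, 1, 0]
Event 4: SEND 0->2: VV[0][0]++ -> VV[0]=[2, 0, 0, 0], msg_vec=[2, 0, 0, 0]; VV[2]=max(VV[2],msg_vec) then VV[2][2]++ -> VV[2]=[2, 0, 2, 0]
Event 5: LOCAL 1: VV[1][1]++ -> VV[1]=[0, 2, 0, 0]
Event 6: LOCAL 3: VV[3][3]++ -> VV[3]=[1, 1, 0, 3]
Event 7: SEND 3->1: VV[3][3]++ -> VV[3]=[1, 1, 0, 4], msg_vec=[1, 1, 0, 4]; VV[1]=max(VV[1],msg_vec) then VV[1][1]++ -> VV[1]=[1, 3, 0, 4]
Final vectors: VV[0]=[2, 0, 0, 0]; VV[1]=[1, 3, 0, 4]; VV[2]=[2, 0, 2, 0]; VV[3]=[1, 1, 0, 4]

Answer: 1 1 0 4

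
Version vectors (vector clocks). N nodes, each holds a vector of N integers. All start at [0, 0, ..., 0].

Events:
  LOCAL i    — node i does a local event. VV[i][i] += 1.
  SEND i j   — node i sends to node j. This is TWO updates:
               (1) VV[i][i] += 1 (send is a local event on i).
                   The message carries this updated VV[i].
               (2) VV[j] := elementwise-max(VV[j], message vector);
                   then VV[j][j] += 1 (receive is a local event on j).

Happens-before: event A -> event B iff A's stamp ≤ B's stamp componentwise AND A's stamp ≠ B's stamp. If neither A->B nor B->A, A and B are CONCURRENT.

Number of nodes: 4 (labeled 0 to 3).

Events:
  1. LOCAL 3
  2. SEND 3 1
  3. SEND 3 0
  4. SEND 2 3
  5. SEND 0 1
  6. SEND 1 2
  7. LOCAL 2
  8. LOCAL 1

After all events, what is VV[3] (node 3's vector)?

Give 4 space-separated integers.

Answer: 0 0 1 4

Derivation:
Initial: VV[0]=[0, 0, 0, 0]
Initial: VV[1]=[0, 0, 0, 0]
Initial: VV[2]=[0, 0, 0, 0]
Initial: VV[3]=[0, 0, 0, 0]
Event 1: LOCAL 3: VV[3][3]++ -> VV[3]=[0, 0, 0, 1]
Event 2: SEND 3->1: VV[3][3]++ -> VV[3]=[0, 0, 0, 2], msg_vec=[0, 0, 0, 2]; VV[1]=max(VV[1],msg_vec) then VV[1][1]++ -> VV[1]=[0, 1, 0, 2]
Event 3: SEND 3->0: VV[3][3]++ -> VV[3]=[0, 0, 0, 3], msg_vec=[0, 0, 0, 3]; VV[0]=max(VV[0],msg_vec) then VV[0][0]++ -> VV[0]=[1, 0, 0, 3]
Event 4: SEND 2->3: VV[2][2]++ -> VV[2]=[0, 0, 1, 0], msg_vec=[0, 0, 1, 0]; VV[3]=max(VV[3],msg_vec) then VV[3][3]++ -> VV[3]=[0, 0, 1, 4]
Event 5: SEND 0->1: VV[0][0]++ -> VV[0]=[2, 0, 0, 3], msg_vec=[2, 0, 0, 3]; VV[1]=max(VV[1],msg_vec) then VV[1][1]++ -> VV[1]=[2, 2, 0, 3]
Event 6: SEND 1->2: VV[1][1]++ -> VV[1]=[2, 3, 0, 3], msg_vec=[2, 3, 0, 3]; VV[2]=max(VV[2],msg_vec) then VV[2][2]++ -> VV[2]=[2, 3, 2, 3]
Event 7: LOCAL 2: VV[2][2]++ -> VV[2]=[2, 3, 3, 3]
Event 8: LOCAL 1: VV[1][1]++ -> VV[1]=[2, 4, 0, 3]
Final vectors: VV[0]=[2, 0, 0, 3]; VV[1]=[2, 4, 0, 3]; VV[2]=[2, 3, 3, 3]; VV[3]=[0, 0, 1, 4]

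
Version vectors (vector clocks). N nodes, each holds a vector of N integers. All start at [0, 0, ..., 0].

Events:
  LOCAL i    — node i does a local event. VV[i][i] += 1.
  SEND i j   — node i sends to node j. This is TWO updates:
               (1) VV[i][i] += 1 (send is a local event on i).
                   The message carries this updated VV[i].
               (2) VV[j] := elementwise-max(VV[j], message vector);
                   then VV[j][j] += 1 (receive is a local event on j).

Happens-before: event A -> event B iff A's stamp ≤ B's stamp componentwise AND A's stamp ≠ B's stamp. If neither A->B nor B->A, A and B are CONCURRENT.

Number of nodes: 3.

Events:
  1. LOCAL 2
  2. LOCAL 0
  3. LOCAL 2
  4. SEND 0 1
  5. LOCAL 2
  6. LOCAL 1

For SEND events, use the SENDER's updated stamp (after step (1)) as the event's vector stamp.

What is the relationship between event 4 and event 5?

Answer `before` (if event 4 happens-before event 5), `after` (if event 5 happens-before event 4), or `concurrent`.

Initial: VV[0]=[0, 0, 0]
Initial: VV[1]=[0, 0, 0]
Initial: VV[2]=[0, 0, 0]
Event 1: LOCAL 2: VV[2][2]++ -> VV[2]=[0, 0, 1]
Event 2: LOCAL 0: VV[0][0]++ -> VV[0]=[1, 0, 0]
Event 3: LOCAL 2: VV[2][2]++ -> VV[2]=[0, 0, 2]
Event 4: SEND 0->1: VV[0][0]++ -> VV[0]=[2, 0, 0], msg_vec=[2, 0, 0]; VV[1]=max(VV[1],msg_vec) then VV[1][1]++ -> VV[1]=[2, 1, 0]
Event 5: LOCAL 2: VV[2][2]++ -> VV[2]=[0, 0, 3]
Event 6: LOCAL 1: VV[1][1]++ -> VV[1]=[2, 2, 0]
Event 4 stamp: [2, 0, 0]
Event 5 stamp: [0, 0, 3]
[2, 0, 0] <= [0, 0, 3]? False
[0, 0, 3] <= [2, 0, 0]? False
Relation: concurrent

Answer: concurrent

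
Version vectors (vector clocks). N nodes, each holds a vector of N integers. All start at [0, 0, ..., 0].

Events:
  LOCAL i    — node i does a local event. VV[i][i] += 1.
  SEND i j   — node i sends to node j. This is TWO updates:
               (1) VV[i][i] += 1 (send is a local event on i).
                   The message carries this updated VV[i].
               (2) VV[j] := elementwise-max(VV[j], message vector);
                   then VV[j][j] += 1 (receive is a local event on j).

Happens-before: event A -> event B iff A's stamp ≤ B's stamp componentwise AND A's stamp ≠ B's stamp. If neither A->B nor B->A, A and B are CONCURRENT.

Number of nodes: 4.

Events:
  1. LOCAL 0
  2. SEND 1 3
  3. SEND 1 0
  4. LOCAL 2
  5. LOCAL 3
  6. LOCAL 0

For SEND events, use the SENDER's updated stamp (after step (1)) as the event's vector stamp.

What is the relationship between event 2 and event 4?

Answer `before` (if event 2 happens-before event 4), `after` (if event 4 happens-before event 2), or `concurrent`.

Answer: concurrent

Derivation:
Initial: VV[0]=[0, 0, 0, 0]
Initial: VV[1]=[0, 0, 0, 0]
Initial: VV[2]=[0, 0, 0, 0]
Initial: VV[3]=[0, 0, 0, 0]
Event 1: LOCAL 0: VV[0][0]++ -> VV[0]=[1, 0, 0, 0]
Event 2: SEND 1->3: VV[1][1]++ -> VV[1]=[0, 1, 0, 0], msg_vec=[0, 1, 0, 0]; VV[3]=max(VV[3],msg_vec) then VV[3][3]++ -> VV[3]=[0, 1, 0, 1]
Event 3: SEND 1->0: VV[1][1]++ -> VV[1]=[0, 2, 0, 0], msg_vec=[0, 2, 0, 0]; VV[0]=max(VV[0],msg_vec) then VV[0][0]++ -> VV[0]=[2, 2, 0, 0]
Event 4: LOCAL 2: VV[2][2]++ -> VV[2]=[0, 0, 1, 0]
Event 5: LOCAL 3: VV[3][3]++ -> VV[3]=[0, 1, 0, 2]
Event 6: LOCAL 0: VV[0][0]++ -> VV[0]=[3, 2, 0, 0]
Event 2 stamp: [0, 1, 0, 0]
Event 4 stamp: [0, 0, 1, 0]
[0, 1, 0, 0] <= [0, 0, 1, 0]? False
[0, 0, 1, 0] <= [0, 1, 0, 0]? False
Relation: concurrent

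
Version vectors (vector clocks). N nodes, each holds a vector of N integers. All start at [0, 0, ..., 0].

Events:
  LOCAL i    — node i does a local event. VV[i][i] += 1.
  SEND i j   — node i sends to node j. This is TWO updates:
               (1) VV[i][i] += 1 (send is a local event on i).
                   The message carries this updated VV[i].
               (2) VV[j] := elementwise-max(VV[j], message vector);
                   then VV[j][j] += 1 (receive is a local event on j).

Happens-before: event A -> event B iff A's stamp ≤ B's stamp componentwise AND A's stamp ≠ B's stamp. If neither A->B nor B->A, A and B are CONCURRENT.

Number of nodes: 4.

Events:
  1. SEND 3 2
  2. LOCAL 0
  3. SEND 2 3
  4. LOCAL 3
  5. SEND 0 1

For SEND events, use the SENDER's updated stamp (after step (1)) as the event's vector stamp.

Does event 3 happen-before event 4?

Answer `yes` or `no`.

Answer: yes

Derivation:
Initial: VV[0]=[0, 0, 0, 0]
Initial: VV[1]=[0, 0, 0, 0]
Initial: VV[2]=[0, 0, 0, 0]
Initial: VV[3]=[0, 0, 0, 0]
Event 1: SEND 3->2: VV[3][3]++ -> VV[3]=[0, 0, 0, 1], msg_vec=[0, 0, 0, 1]; VV[2]=max(VV[2],msg_vec) then VV[2][2]++ -> VV[2]=[0, 0, 1, 1]
Event 2: LOCAL 0: VV[0][0]++ -> VV[0]=[1, 0, 0, 0]
Event 3: SEND 2->3: VV[2][2]++ -> VV[2]=[0, 0, 2, 1], msg_vec=[0, 0, 2, 1]; VV[3]=max(VV[3],msg_vec) then VV[3][3]++ -> VV[3]=[0, 0, 2, 2]
Event 4: LOCAL 3: VV[3][3]++ -> VV[3]=[0, 0, 2, 3]
Event 5: SEND 0->1: VV[0][0]++ -> VV[0]=[2, 0, 0, 0], msg_vec=[2, 0, 0, 0]; VV[1]=max(VV[1],msg_vec) then VV[1][1]++ -> VV[1]=[2, 1, 0, 0]
Event 3 stamp: [0, 0, 2, 1]
Event 4 stamp: [0, 0, 2, 3]
[0, 0, 2, 1] <= [0, 0, 2, 3]? True. Equal? False. Happens-before: True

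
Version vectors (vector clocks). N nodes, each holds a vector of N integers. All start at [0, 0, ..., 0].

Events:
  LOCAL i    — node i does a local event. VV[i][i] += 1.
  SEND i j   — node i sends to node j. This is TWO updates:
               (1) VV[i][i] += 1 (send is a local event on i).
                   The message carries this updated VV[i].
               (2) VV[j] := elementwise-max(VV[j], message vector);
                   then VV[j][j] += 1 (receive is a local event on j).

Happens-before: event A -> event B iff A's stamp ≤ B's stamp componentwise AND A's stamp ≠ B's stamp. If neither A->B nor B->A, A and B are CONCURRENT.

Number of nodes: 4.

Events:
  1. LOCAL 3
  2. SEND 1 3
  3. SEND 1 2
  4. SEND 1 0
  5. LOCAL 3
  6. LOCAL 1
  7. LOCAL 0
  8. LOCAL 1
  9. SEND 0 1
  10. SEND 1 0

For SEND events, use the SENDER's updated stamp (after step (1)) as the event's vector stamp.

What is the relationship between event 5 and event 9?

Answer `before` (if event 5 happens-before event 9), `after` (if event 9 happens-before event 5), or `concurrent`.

Initial: VV[0]=[0, 0, 0, 0]
Initial: VV[1]=[0, 0, 0, 0]
Initial: VV[2]=[0, 0, 0, 0]
Initial: VV[3]=[0, 0, 0, 0]
Event 1: LOCAL 3: VV[3][3]++ -> VV[3]=[0, 0, 0, 1]
Event 2: SEND 1->3: VV[1][1]++ -> VV[1]=[0, 1, 0, 0], msg_vec=[0, 1, 0, 0]; VV[3]=max(VV[3],msg_vec) then VV[3][3]++ -> VV[3]=[0, 1, 0, 2]
Event 3: SEND 1->2: VV[1][1]++ -> VV[1]=[0, 2, 0, 0], msg_vec=[0, 2, 0, 0]; VV[2]=max(VV[2],msg_vec) then VV[2][2]++ -> VV[2]=[0, 2, 1, 0]
Event 4: SEND 1->0: VV[1][1]++ -> VV[1]=[0, 3, 0, 0], msg_vec=[0, 3, 0, 0]; VV[0]=max(VV[0],msg_vec) then VV[0][0]++ -> VV[0]=[1, 3, 0, 0]
Event 5: LOCAL 3: VV[3][3]++ -> VV[3]=[0, 1, 0, 3]
Event 6: LOCAL 1: VV[1][1]++ -> VV[1]=[0, 4, 0, 0]
Event 7: LOCAL 0: VV[0][0]++ -> VV[0]=[2, 3, 0, 0]
Event 8: LOCAL 1: VV[1][1]++ -> VV[1]=[0, 5, 0, 0]
Event 9: SEND 0->1: VV[0][0]++ -> VV[0]=[3, 3, 0, 0], msg_vec=[3, 3, 0, 0]; VV[1]=max(VV[1],msg_vec) then VV[1][1]++ -> VV[1]=[3, 6, 0, 0]
Event 10: SEND 1->0: VV[1][1]++ -> VV[1]=[3, 7, 0, 0], msg_vec=[3, 7, 0, 0]; VV[0]=max(VV[0],msg_vec) then VV[0][0]++ -> VV[0]=[4, 7, 0, 0]
Event 5 stamp: [0, 1, 0, 3]
Event 9 stamp: [3, 3, 0, 0]
[0, 1, 0, 3] <= [3, 3, 0, 0]? False
[3, 3, 0, 0] <= [0, 1, 0, 3]? False
Relation: concurrent

Answer: concurrent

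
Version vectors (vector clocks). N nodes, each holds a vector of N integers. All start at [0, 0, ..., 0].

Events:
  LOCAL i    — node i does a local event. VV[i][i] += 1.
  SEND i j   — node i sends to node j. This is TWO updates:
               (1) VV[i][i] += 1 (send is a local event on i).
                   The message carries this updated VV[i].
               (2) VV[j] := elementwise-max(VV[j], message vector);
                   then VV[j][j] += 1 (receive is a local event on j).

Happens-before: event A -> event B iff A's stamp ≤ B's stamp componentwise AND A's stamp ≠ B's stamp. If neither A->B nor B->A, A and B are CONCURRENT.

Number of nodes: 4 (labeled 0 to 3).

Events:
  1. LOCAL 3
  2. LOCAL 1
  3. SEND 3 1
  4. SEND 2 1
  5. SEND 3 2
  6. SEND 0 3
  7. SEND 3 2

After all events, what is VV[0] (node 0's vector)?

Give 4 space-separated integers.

Answer: 1 0 0 0

Derivation:
Initial: VV[0]=[0, 0, 0, 0]
Initial: VV[1]=[0, 0, 0, 0]
Initial: VV[2]=[0, 0, 0, 0]
Initial: VV[3]=[0, 0, 0, 0]
Event 1: LOCAL 3: VV[3][3]++ -> VV[3]=[0, 0, 0, 1]
Event 2: LOCAL 1: VV[1][1]++ -> VV[1]=[0, 1, 0, 0]
Event 3: SEND 3->1: VV[3][3]++ -> VV[3]=[0, 0, 0, 2], msg_vec=[0, 0, 0, 2]; VV[1]=max(VV[1],msg_vec) then VV[1][1]++ -> VV[1]=[0, 2, 0, 2]
Event 4: SEND 2->1: VV[2][2]++ -> VV[2]=[0, 0, 1, 0], msg_vec=[0, 0, 1, 0]; VV[1]=max(VV[1],msg_vec) then VV[1][1]++ -> VV[1]=[0, 3, 1, 2]
Event 5: SEND 3->2: VV[3][3]++ -> VV[3]=[0, 0, 0, 3], msg_vec=[0, 0, 0, 3]; VV[2]=max(VV[2],msg_vec) then VV[2][2]++ -> VV[2]=[0, 0, 2, 3]
Event 6: SEND 0->3: VV[0][0]++ -> VV[0]=[1, 0, 0, 0], msg_vec=[1, 0, 0, 0]; VV[3]=max(VV[3],msg_vec) then VV[3][3]++ -> VV[3]=[1, 0, 0, 4]
Event 7: SEND 3->2: VV[3][3]++ -> VV[3]=[1, 0, 0, 5], msg_vec=[1, 0, 0, 5]; VV[2]=max(VV[2],msg_vec) then VV[2][2]++ -> VV[2]=[1, 0, 3, 5]
Final vectors: VV[0]=[1, 0, 0, 0]; VV[1]=[0, 3, 1, 2]; VV[2]=[1, 0, 3, 5]; VV[3]=[1, 0, 0, 5]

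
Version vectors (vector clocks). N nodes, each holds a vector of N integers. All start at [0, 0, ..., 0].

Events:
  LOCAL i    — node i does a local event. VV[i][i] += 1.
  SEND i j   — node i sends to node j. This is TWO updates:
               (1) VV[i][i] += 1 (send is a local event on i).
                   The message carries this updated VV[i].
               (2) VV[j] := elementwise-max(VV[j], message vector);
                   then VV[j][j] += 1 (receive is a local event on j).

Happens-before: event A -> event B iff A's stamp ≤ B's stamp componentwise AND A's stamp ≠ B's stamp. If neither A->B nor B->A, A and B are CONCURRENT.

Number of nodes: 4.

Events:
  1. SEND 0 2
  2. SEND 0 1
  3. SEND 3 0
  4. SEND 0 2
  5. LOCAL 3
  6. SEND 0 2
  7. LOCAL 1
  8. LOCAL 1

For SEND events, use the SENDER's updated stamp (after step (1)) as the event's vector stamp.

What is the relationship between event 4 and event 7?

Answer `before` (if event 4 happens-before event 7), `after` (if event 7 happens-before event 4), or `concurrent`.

Initial: VV[0]=[0, 0, 0, 0]
Initial: VV[1]=[0, 0, 0, 0]
Initial: VV[2]=[0, 0, 0, 0]
Initial: VV[3]=[0, 0, 0, 0]
Event 1: SEND 0->2: VV[0][0]++ -> VV[0]=[1, 0, 0, 0], msg_vec=[1, 0, 0, 0]; VV[2]=max(VV[2],msg_vec) then VV[2][2]++ -> VV[2]=[1, 0, 1, 0]
Event 2: SEND 0->1: VV[0][0]++ -> VV[0]=[2, 0, 0, 0], msg_vec=[2, 0, 0, 0]; VV[1]=max(VV[1],msg_vec) then VV[1][1]++ -> VV[1]=[2, 1, 0, 0]
Event 3: SEND 3->0: VV[3][3]++ -> VV[3]=[0, 0, 0, 1], msg_vec=[0, 0, 0, 1]; VV[0]=max(VV[0],msg_vec) then VV[0][0]++ -> VV[0]=[3, 0, 0, 1]
Event 4: SEND 0->2: VV[0][0]++ -> VV[0]=[4, 0, 0, 1], msg_vec=[4, 0, 0, 1]; VV[2]=max(VV[2],msg_vec) then VV[2][2]++ -> VV[2]=[4, 0, 2, 1]
Event 5: LOCAL 3: VV[3][3]++ -> VV[3]=[0, 0, 0, 2]
Event 6: SEND 0->2: VV[0][0]++ -> VV[0]=[5, 0, 0, 1], msg_vec=[5, 0, 0, 1]; VV[2]=max(VV[2],msg_vec) then VV[2][2]++ -> VV[2]=[5, 0, 3, 1]
Event 7: LOCAL 1: VV[1][1]++ -> VV[1]=[2, 2, 0, 0]
Event 8: LOCAL 1: VV[1][1]++ -> VV[1]=[2, 3, 0, 0]
Event 4 stamp: [4, 0, 0, 1]
Event 7 stamp: [2, 2, 0, 0]
[4, 0, 0, 1] <= [2, 2, 0, 0]? False
[2, 2, 0, 0] <= [4, 0, 0, 1]? False
Relation: concurrent

Answer: concurrent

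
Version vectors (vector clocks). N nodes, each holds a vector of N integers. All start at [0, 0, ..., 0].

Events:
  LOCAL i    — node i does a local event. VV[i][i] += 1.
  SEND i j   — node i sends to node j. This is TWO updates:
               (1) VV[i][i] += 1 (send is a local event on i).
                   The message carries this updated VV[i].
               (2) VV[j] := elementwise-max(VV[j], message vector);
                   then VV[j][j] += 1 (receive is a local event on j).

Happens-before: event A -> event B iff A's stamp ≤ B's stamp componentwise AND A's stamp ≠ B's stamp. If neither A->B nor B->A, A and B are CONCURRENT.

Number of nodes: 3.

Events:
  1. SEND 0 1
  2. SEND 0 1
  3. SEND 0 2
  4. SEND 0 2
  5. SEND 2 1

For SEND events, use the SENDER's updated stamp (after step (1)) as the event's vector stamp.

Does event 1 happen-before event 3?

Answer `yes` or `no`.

Initial: VV[0]=[0, 0, 0]
Initial: VV[1]=[0, 0, 0]
Initial: VV[2]=[0, 0, 0]
Event 1: SEND 0->1: VV[0][0]++ -> VV[0]=[1, 0, 0], msg_vec=[1, 0, 0]; VV[1]=max(VV[1],msg_vec) then VV[1][1]++ -> VV[1]=[1, 1, 0]
Event 2: SEND 0->1: VV[0][0]++ -> VV[0]=[2, 0, 0], msg_vec=[2, 0, 0]; VV[1]=max(VV[1],msg_vec) then VV[1][1]++ -> VV[1]=[2, 2, 0]
Event 3: SEND 0->2: VV[0][0]++ -> VV[0]=[3, 0, 0], msg_vec=[3, 0, 0]; VV[2]=max(VV[2],msg_vec) then VV[2][2]++ -> VV[2]=[3, 0, 1]
Event 4: SEND 0->2: VV[0][0]++ -> VV[0]=[4, 0, 0], msg_vec=[4, 0, 0]; VV[2]=max(VV[2],msg_vec) then VV[2][2]++ -> VV[2]=[4, 0, 2]
Event 5: SEND 2->1: VV[2][2]++ -> VV[2]=[4, 0, 3], msg_vec=[4, 0, 3]; VV[1]=max(VV[1],msg_vec) then VV[1][1]++ -> VV[1]=[4, 3, 3]
Event 1 stamp: [1, 0, 0]
Event 3 stamp: [3, 0, 0]
[1, 0, 0] <= [3, 0, 0]? True. Equal? False. Happens-before: True

Answer: yes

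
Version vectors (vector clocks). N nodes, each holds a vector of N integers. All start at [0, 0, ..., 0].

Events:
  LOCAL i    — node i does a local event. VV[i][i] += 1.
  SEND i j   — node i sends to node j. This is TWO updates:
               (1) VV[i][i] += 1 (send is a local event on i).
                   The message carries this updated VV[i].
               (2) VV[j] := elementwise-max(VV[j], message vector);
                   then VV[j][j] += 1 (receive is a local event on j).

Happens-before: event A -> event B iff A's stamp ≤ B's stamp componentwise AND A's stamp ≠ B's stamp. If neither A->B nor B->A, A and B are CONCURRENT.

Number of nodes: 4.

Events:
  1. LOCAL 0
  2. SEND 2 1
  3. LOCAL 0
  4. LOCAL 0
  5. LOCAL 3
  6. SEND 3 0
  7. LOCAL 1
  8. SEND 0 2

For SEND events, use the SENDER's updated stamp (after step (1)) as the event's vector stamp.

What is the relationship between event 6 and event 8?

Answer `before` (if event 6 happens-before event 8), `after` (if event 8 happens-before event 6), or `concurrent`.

Answer: before

Derivation:
Initial: VV[0]=[0, 0, 0, 0]
Initial: VV[1]=[0, 0, 0, 0]
Initial: VV[2]=[0, 0, 0, 0]
Initial: VV[3]=[0, 0, 0, 0]
Event 1: LOCAL 0: VV[0][0]++ -> VV[0]=[1, 0, 0, 0]
Event 2: SEND 2->1: VV[2][2]++ -> VV[2]=[0, 0, 1, 0], msg_vec=[0, 0, 1, 0]; VV[1]=max(VV[1],msg_vec) then VV[1][1]++ -> VV[1]=[0, 1, 1, 0]
Event 3: LOCAL 0: VV[0][0]++ -> VV[0]=[2, 0, 0, 0]
Event 4: LOCAL 0: VV[0][0]++ -> VV[0]=[3, 0, 0, 0]
Event 5: LOCAL 3: VV[3][3]++ -> VV[3]=[0, 0, 0, 1]
Event 6: SEND 3->0: VV[3][3]++ -> VV[3]=[0, 0, 0, 2], msg_vec=[0, 0, 0, 2]; VV[0]=max(VV[0],msg_vec) then VV[0][0]++ -> VV[0]=[4, 0, 0, 2]
Event 7: LOCAL 1: VV[1][1]++ -> VV[1]=[0, 2, 1, 0]
Event 8: SEND 0->2: VV[0][0]++ -> VV[0]=[5, 0, 0, 2], msg_vec=[5, 0, 0, 2]; VV[2]=max(VV[2],msg_vec) then VV[2][2]++ -> VV[2]=[5, 0, 2, 2]
Event 6 stamp: [0, 0, 0, 2]
Event 8 stamp: [5, 0, 0, 2]
[0, 0, 0, 2] <= [5, 0, 0, 2]? True
[5, 0, 0, 2] <= [0, 0, 0, 2]? False
Relation: before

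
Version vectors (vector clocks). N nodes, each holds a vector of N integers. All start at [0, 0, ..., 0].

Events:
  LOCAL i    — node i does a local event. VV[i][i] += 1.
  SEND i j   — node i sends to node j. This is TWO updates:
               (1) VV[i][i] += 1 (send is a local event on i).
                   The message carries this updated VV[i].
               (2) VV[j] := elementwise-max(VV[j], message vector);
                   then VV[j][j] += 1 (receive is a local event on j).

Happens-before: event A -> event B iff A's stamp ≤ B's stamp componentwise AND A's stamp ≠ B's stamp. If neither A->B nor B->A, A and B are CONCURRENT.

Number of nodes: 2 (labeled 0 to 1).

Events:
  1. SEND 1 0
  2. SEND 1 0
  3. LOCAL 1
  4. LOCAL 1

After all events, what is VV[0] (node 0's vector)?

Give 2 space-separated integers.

Answer: 2 2

Derivation:
Initial: VV[0]=[0, 0]
Initial: VV[1]=[0, 0]
Event 1: SEND 1->0: VV[1][1]++ -> VV[1]=[0, 1], msg_vec=[0, 1]; VV[0]=max(VV[0],msg_vec) then VV[0][0]++ -> VV[0]=[1, 1]
Event 2: SEND 1->0: VV[1][1]++ -> VV[1]=[0, 2], msg_vec=[0, 2]; VV[0]=max(VV[0],msg_vec) then VV[0][0]++ -> VV[0]=[2, 2]
Event 3: LOCAL 1: VV[1][1]++ -> VV[1]=[0, 3]
Event 4: LOCAL 1: VV[1][1]++ -> VV[1]=[0, 4]
Final vectors: VV[0]=[2, 2]; VV[1]=[0, 4]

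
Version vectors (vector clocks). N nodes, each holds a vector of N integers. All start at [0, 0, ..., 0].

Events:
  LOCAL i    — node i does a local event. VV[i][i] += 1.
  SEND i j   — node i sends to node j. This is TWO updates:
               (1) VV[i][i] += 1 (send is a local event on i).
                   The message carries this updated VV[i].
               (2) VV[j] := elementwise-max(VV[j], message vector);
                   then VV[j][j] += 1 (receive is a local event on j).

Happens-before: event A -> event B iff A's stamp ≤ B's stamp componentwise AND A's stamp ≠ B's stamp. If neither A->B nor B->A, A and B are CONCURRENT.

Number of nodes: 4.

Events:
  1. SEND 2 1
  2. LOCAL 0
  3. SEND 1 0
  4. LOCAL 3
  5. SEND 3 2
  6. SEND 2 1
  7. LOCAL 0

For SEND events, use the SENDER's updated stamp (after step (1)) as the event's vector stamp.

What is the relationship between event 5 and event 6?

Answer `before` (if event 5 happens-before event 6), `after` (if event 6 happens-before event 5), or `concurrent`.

Initial: VV[0]=[0, 0, 0, 0]
Initial: VV[1]=[0, 0, 0, 0]
Initial: VV[2]=[0, 0, 0, 0]
Initial: VV[3]=[0, 0, 0, 0]
Event 1: SEND 2->1: VV[2][2]++ -> VV[2]=[0, 0, 1, 0], msg_vec=[0, 0, 1, 0]; VV[1]=max(VV[1],msg_vec) then VV[1][1]++ -> VV[1]=[0, 1, 1, 0]
Event 2: LOCAL 0: VV[0][0]++ -> VV[0]=[1, 0, 0, 0]
Event 3: SEND 1->0: VV[1][1]++ -> VV[1]=[0, 2, 1, 0], msg_vec=[0, 2, 1, 0]; VV[0]=max(VV[0],msg_vec) then VV[0][0]++ -> VV[0]=[2, 2, 1, 0]
Event 4: LOCAL 3: VV[3][3]++ -> VV[3]=[0, 0, 0, 1]
Event 5: SEND 3->2: VV[3][3]++ -> VV[3]=[0, 0, 0, 2], msg_vec=[0, 0, 0, 2]; VV[2]=max(VV[2],msg_vec) then VV[2][2]++ -> VV[2]=[0, 0, 2, 2]
Event 6: SEND 2->1: VV[2][2]++ -> VV[2]=[0, 0, 3, 2], msg_vec=[0, 0, 3, 2]; VV[1]=max(VV[1],msg_vec) then VV[1][1]++ -> VV[1]=[0, 3, 3, 2]
Event 7: LOCAL 0: VV[0][0]++ -> VV[0]=[3, 2, 1, 0]
Event 5 stamp: [0, 0, 0, 2]
Event 6 stamp: [0, 0, 3, 2]
[0, 0, 0, 2] <= [0, 0, 3, 2]? True
[0, 0, 3, 2] <= [0, 0, 0, 2]? False
Relation: before

Answer: before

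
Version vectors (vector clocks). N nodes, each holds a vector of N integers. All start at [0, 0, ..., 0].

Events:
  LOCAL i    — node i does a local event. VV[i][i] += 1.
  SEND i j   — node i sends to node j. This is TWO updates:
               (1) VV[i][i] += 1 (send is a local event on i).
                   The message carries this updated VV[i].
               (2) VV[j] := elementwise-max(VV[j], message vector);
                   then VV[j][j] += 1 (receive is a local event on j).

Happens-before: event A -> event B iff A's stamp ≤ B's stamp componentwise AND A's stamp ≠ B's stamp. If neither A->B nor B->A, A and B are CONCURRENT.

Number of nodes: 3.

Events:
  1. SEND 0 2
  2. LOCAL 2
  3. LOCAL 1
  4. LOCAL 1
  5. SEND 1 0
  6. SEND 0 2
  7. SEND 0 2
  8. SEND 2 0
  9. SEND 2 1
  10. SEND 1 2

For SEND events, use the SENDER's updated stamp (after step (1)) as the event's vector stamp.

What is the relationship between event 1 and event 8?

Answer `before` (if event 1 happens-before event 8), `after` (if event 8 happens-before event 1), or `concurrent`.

Initial: VV[0]=[0, 0, 0]
Initial: VV[1]=[0, 0, 0]
Initial: VV[2]=[0, 0, 0]
Event 1: SEND 0->2: VV[0][0]++ -> VV[0]=[1, 0, 0], msg_vec=[1, 0, 0]; VV[2]=max(VV[2],msg_vec) then VV[2][2]++ -> VV[2]=[1, 0, 1]
Event 2: LOCAL 2: VV[2][2]++ -> VV[2]=[1, 0, 2]
Event 3: LOCAL 1: VV[1][1]++ -> VV[1]=[0, 1, 0]
Event 4: LOCAL 1: VV[1][1]++ -> VV[1]=[0, 2, 0]
Event 5: SEND 1->0: VV[1][1]++ -> VV[1]=[0, 3, 0], msg_vec=[0, 3, 0]; VV[0]=max(VV[0],msg_vec) then VV[0][0]++ -> VV[0]=[2, 3, 0]
Event 6: SEND 0->2: VV[0][0]++ -> VV[0]=[3, 3, 0], msg_vec=[3, 3, 0]; VV[2]=max(VV[2],msg_vec) then VV[2][2]++ -> VV[2]=[3, 3, 3]
Event 7: SEND 0->2: VV[0][0]++ -> VV[0]=[4, 3, 0], msg_vec=[4, 3, 0]; VV[2]=max(VV[2],msg_vec) then VV[2][2]++ -> VV[2]=[4, 3, 4]
Event 8: SEND 2->0: VV[2][2]++ -> VV[2]=[4, 3, 5], msg_vec=[4, 3, 5]; VV[0]=max(VV[0],msg_vec) then VV[0][0]++ -> VV[0]=[5, 3, 5]
Event 9: SEND 2->1: VV[2][2]++ -> VV[2]=[4, 3, 6], msg_vec=[4, 3, 6]; VV[1]=max(VV[1],msg_vec) then VV[1][1]++ -> VV[1]=[4, 4, 6]
Event 10: SEND 1->2: VV[1][1]++ -> VV[1]=[4, 5, 6], msg_vec=[4, 5, 6]; VV[2]=max(VV[2],msg_vec) then VV[2][2]++ -> VV[2]=[4, 5, 7]
Event 1 stamp: [1, 0, 0]
Event 8 stamp: [4, 3, 5]
[1, 0, 0] <= [4, 3, 5]? True
[4, 3, 5] <= [1, 0, 0]? False
Relation: before

Answer: before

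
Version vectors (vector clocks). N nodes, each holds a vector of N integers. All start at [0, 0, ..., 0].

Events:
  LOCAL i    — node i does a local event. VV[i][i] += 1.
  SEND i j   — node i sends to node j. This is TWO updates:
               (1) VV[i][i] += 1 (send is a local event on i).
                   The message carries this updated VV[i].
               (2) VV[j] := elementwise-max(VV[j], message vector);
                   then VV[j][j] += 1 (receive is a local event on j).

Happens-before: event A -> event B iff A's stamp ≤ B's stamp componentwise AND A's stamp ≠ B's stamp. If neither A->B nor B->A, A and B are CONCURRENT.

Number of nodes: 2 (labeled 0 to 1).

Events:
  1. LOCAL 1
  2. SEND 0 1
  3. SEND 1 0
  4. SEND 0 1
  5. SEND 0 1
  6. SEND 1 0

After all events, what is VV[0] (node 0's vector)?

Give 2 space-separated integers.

Initial: VV[0]=[0, 0]
Initial: VV[1]=[0, 0]
Event 1: LOCAL 1: VV[1][1]++ -> VV[1]=[0, 1]
Event 2: SEND 0->1: VV[0][0]++ -> VV[0]=[1, 0], msg_vec=[1, 0]; VV[1]=max(VV[1],msg_vec) then VV[1][1]++ -> VV[1]=[1, 2]
Event 3: SEND 1->0: VV[1][1]++ -> VV[1]=[1, 3], msg_vec=[1, 3]; VV[0]=max(VV[0],msg_vec) then VV[0][0]++ -> VV[0]=[2, 3]
Event 4: SEND 0->1: VV[0][0]++ -> VV[0]=[3, 3], msg_vec=[3, 3]; VV[1]=max(VV[1],msg_vec) then VV[1][1]++ -> VV[1]=[3, 4]
Event 5: SEND 0->1: VV[0][0]++ -> VV[0]=[4, 3], msg_vec=[4, 3]; VV[1]=max(VV[1],msg_vec) then VV[1][1]++ -> VV[1]=[4, 5]
Event 6: SEND 1->0: VV[1][1]++ -> VV[1]=[4, 6], msg_vec=[4, 6]; VV[0]=max(VV[0],msg_vec) then VV[0][0]++ -> VV[0]=[5, 6]
Final vectors: VV[0]=[5, 6]; VV[1]=[4, 6]

Answer: 5 6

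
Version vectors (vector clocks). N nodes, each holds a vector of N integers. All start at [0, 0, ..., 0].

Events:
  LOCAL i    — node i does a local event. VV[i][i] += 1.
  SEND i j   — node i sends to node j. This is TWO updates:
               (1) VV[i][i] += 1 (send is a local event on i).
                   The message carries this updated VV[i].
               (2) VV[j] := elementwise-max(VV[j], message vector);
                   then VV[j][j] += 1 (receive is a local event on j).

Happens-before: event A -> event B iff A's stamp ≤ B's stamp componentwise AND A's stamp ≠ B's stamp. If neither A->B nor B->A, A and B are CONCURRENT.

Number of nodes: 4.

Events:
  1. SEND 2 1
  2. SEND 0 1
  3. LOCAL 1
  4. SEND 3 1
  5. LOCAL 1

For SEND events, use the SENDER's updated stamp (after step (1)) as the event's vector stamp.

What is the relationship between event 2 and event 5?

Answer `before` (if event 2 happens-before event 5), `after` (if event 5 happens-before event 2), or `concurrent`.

Initial: VV[0]=[0, 0, 0, 0]
Initial: VV[1]=[0, 0, 0, 0]
Initial: VV[2]=[0, 0, 0, 0]
Initial: VV[3]=[0, 0, 0, 0]
Event 1: SEND 2->1: VV[2][2]++ -> VV[2]=[0, 0, 1, 0], msg_vec=[0, 0, 1, 0]; VV[1]=max(VV[1],msg_vec) then VV[1][1]++ -> VV[1]=[0, 1, 1, 0]
Event 2: SEND 0->1: VV[0][0]++ -> VV[0]=[1, 0, 0, 0], msg_vec=[1, 0, 0, 0]; VV[1]=max(VV[1],msg_vec) then VV[1][1]++ -> VV[1]=[1, 2, 1, 0]
Event 3: LOCAL 1: VV[1][1]++ -> VV[1]=[1, 3, 1, 0]
Event 4: SEND 3->1: VV[3][3]++ -> VV[3]=[0, 0, 0, 1], msg_vec=[0, 0, 0, 1]; VV[1]=max(VV[1],msg_vec) then VV[1][1]++ -> VV[1]=[1, 4, 1, 1]
Event 5: LOCAL 1: VV[1][1]++ -> VV[1]=[1, 5, 1, 1]
Event 2 stamp: [1, 0, 0, 0]
Event 5 stamp: [1, 5, 1, 1]
[1, 0, 0, 0] <= [1, 5, 1, 1]? True
[1, 5, 1, 1] <= [1, 0, 0, 0]? False
Relation: before

Answer: before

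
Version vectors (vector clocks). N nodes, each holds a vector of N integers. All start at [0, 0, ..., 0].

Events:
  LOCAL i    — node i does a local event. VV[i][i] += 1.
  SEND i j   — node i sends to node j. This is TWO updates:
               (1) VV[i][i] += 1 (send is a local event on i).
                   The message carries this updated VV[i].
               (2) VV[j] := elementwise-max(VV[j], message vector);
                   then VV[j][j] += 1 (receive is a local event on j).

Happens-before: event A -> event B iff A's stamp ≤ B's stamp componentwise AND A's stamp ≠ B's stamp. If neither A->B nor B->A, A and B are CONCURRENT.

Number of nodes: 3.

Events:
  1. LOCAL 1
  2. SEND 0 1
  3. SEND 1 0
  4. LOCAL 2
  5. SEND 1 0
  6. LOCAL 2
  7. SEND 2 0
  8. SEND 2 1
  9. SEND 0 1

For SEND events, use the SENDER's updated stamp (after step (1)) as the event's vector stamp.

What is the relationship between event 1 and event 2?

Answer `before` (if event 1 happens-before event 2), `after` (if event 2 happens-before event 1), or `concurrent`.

Answer: concurrent

Derivation:
Initial: VV[0]=[0, 0, 0]
Initial: VV[1]=[0, 0, 0]
Initial: VV[2]=[0, 0, 0]
Event 1: LOCAL 1: VV[1][1]++ -> VV[1]=[0, 1, 0]
Event 2: SEND 0->1: VV[0][0]++ -> VV[0]=[1, 0, 0], msg_vec=[1, 0, 0]; VV[1]=max(VV[1],msg_vec) then VV[1][1]++ -> VV[1]=[1, 2, 0]
Event 3: SEND 1->0: VV[1][1]++ -> VV[1]=[1, 3, 0], msg_vec=[1, 3, 0]; VV[0]=max(VV[0],msg_vec) then VV[0][0]++ -> VV[0]=[2, 3, 0]
Event 4: LOCAL 2: VV[2][2]++ -> VV[2]=[0, 0, 1]
Event 5: SEND 1->0: VV[1][1]++ -> VV[1]=[1, 4, 0], msg_vec=[1, 4, 0]; VV[0]=max(VV[0],msg_vec) then VV[0][0]++ -> VV[0]=[3, 4, 0]
Event 6: LOCAL 2: VV[2][2]++ -> VV[2]=[0, 0, 2]
Event 7: SEND 2->0: VV[2][2]++ -> VV[2]=[0, 0, 3], msg_vec=[0, 0, 3]; VV[0]=max(VV[0],msg_vec) then VV[0][0]++ -> VV[0]=[4, 4, 3]
Event 8: SEND 2->1: VV[2][2]++ -> VV[2]=[0, 0, 4], msg_vec=[0, 0, 4]; VV[1]=max(VV[1],msg_vec) then VV[1][1]++ -> VV[1]=[1, 5, 4]
Event 9: SEND 0->1: VV[0][0]++ -> VV[0]=[5, 4, 3], msg_vec=[5, 4, 3]; VV[1]=max(VV[1],msg_vec) then VV[1][1]++ -> VV[1]=[5, 6, 4]
Event 1 stamp: [0, 1, 0]
Event 2 stamp: [1, 0, 0]
[0, 1, 0] <= [1, 0, 0]? False
[1, 0, 0] <= [0, 1, 0]? False
Relation: concurrent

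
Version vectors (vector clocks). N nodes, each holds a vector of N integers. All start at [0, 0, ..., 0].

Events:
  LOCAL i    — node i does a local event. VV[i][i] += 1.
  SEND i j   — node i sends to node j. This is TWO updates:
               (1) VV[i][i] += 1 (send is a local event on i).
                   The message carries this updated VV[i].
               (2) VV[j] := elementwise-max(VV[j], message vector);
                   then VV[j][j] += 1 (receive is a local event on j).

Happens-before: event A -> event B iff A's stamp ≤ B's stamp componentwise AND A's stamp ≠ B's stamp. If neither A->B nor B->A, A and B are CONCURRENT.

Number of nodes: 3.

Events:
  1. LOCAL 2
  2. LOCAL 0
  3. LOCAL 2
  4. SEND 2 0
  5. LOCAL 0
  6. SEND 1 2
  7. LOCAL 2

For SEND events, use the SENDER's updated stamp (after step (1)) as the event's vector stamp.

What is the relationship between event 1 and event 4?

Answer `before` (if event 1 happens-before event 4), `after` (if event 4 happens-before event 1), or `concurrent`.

Answer: before

Derivation:
Initial: VV[0]=[0, 0, 0]
Initial: VV[1]=[0, 0, 0]
Initial: VV[2]=[0, 0, 0]
Event 1: LOCAL 2: VV[2][2]++ -> VV[2]=[0, 0, 1]
Event 2: LOCAL 0: VV[0][0]++ -> VV[0]=[1, 0, 0]
Event 3: LOCAL 2: VV[2][2]++ -> VV[2]=[0, 0, 2]
Event 4: SEND 2->0: VV[2][2]++ -> VV[2]=[0, 0, 3], msg_vec=[0, 0, 3]; VV[0]=max(VV[0],msg_vec) then VV[0][0]++ -> VV[0]=[2, 0, 3]
Event 5: LOCAL 0: VV[0][0]++ -> VV[0]=[3, 0, 3]
Event 6: SEND 1->2: VV[1][1]++ -> VV[1]=[0, 1, 0], msg_vec=[0, 1, 0]; VV[2]=max(VV[2],msg_vec) then VV[2][2]++ -> VV[2]=[0, 1, 4]
Event 7: LOCAL 2: VV[2][2]++ -> VV[2]=[0, 1, 5]
Event 1 stamp: [0, 0, 1]
Event 4 stamp: [0, 0, 3]
[0, 0, 1] <= [0, 0, 3]? True
[0, 0, 3] <= [0, 0, 1]? False
Relation: before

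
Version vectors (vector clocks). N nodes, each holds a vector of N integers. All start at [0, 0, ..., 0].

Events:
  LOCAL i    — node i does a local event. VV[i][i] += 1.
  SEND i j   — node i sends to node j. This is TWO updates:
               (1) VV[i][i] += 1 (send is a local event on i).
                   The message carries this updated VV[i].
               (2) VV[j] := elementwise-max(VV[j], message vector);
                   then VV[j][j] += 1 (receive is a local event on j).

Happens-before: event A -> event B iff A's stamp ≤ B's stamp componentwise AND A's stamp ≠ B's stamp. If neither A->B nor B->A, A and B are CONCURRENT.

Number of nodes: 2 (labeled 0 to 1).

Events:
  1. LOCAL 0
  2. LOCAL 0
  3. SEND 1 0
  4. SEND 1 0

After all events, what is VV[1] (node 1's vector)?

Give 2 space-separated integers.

Answer: 0 2

Derivation:
Initial: VV[0]=[0, 0]
Initial: VV[1]=[0, 0]
Event 1: LOCAL 0: VV[0][0]++ -> VV[0]=[1, 0]
Event 2: LOCAL 0: VV[0][0]++ -> VV[0]=[2, 0]
Event 3: SEND 1->0: VV[1][1]++ -> VV[1]=[0, 1], msg_vec=[0, 1]; VV[0]=max(VV[0],msg_vec) then VV[0][0]++ -> VV[0]=[3, 1]
Event 4: SEND 1->0: VV[1][1]++ -> VV[1]=[0, 2], msg_vec=[0, 2]; VV[0]=max(VV[0],msg_vec) then VV[0][0]++ -> VV[0]=[4, 2]
Final vectors: VV[0]=[4, 2]; VV[1]=[0, 2]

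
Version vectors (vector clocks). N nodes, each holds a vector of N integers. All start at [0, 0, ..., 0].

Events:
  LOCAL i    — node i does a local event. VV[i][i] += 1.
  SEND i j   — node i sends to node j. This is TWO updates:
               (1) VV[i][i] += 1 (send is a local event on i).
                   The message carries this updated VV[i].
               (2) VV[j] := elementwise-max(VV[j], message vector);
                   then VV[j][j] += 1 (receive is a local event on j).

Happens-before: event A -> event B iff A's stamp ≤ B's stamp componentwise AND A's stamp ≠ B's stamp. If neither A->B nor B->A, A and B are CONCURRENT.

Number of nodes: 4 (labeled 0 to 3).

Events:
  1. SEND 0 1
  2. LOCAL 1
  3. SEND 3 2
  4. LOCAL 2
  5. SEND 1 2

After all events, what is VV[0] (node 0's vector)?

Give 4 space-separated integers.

Initial: VV[0]=[0, 0, 0, 0]
Initial: VV[1]=[0, 0, 0, 0]
Initial: VV[2]=[0, 0, 0, 0]
Initial: VV[3]=[0, 0, 0, 0]
Event 1: SEND 0->1: VV[0][0]++ -> VV[0]=[1, 0, 0, 0], msg_vec=[1, 0, 0, 0]; VV[1]=max(VV[1],msg_vec) then VV[1][1]++ -> VV[1]=[1, 1, 0, 0]
Event 2: LOCAL 1: VV[1][1]++ -> VV[1]=[1, 2, 0, 0]
Event 3: SEND 3->2: VV[3][3]++ -> VV[3]=[0, 0, 0, 1], msg_vec=[0, 0, 0, 1]; VV[2]=max(VV[2],msg_vec) then VV[2][2]++ -> VV[2]=[0, 0, 1, 1]
Event 4: LOCAL 2: VV[2][2]++ -> VV[2]=[0, 0, 2, 1]
Event 5: SEND 1->2: VV[1][1]++ -> VV[1]=[1, 3, 0, 0], msg_vec=[1, 3, 0, 0]; VV[2]=max(VV[2],msg_vec) then VV[2][2]++ -> VV[2]=[1, 3, 3, 1]
Final vectors: VV[0]=[1, 0, 0, 0]; VV[1]=[1, 3, 0, 0]; VV[2]=[1, 3, 3, 1]; VV[3]=[0, 0, 0, 1]

Answer: 1 0 0 0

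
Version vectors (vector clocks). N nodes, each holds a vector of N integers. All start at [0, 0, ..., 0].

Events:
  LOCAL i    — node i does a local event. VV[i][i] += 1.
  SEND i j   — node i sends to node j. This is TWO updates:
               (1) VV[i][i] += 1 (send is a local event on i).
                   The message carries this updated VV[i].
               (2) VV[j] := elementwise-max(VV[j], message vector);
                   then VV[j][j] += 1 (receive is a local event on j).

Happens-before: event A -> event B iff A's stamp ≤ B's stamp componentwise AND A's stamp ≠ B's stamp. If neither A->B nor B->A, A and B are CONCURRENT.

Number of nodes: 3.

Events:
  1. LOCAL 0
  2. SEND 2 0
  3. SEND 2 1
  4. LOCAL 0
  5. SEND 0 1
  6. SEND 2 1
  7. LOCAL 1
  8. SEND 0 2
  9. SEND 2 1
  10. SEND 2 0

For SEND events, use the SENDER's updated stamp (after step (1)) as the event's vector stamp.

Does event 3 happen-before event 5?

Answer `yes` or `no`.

Answer: no

Derivation:
Initial: VV[0]=[0, 0, 0]
Initial: VV[1]=[0, 0, 0]
Initial: VV[2]=[0, 0, 0]
Event 1: LOCAL 0: VV[0][0]++ -> VV[0]=[1, 0, 0]
Event 2: SEND 2->0: VV[2][2]++ -> VV[2]=[0, 0, 1], msg_vec=[0, 0, 1]; VV[0]=max(VV[0],msg_vec) then VV[0][0]++ -> VV[0]=[2, 0, 1]
Event 3: SEND 2->1: VV[2][2]++ -> VV[2]=[0, 0, 2], msg_vec=[0, 0, 2]; VV[1]=max(VV[1],msg_vec) then VV[1][1]++ -> VV[1]=[0, 1, 2]
Event 4: LOCAL 0: VV[0][0]++ -> VV[0]=[3, 0, 1]
Event 5: SEND 0->1: VV[0][0]++ -> VV[0]=[4, 0, 1], msg_vec=[4, 0, 1]; VV[1]=max(VV[1],msg_vec) then VV[1][1]++ -> VV[1]=[4, 2, 2]
Event 6: SEND 2->1: VV[2][2]++ -> VV[2]=[0, 0, 3], msg_vec=[0, 0, 3]; VV[1]=max(VV[1],msg_vec) then VV[1][1]++ -> VV[1]=[4, 3, 3]
Event 7: LOCAL 1: VV[1][1]++ -> VV[1]=[4, 4, 3]
Event 8: SEND 0->2: VV[0][0]++ -> VV[0]=[5, 0, 1], msg_vec=[5, 0, 1]; VV[2]=max(VV[2],msg_vec) then VV[2][2]++ -> VV[2]=[5, 0, 4]
Event 9: SEND 2->1: VV[2][2]++ -> VV[2]=[5, 0, 5], msg_vec=[5, 0, 5]; VV[1]=max(VV[1],msg_vec) then VV[1][1]++ -> VV[1]=[5, 5, 5]
Event 10: SEND 2->0: VV[2][2]++ -> VV[2]=[5, 0, 6], msg_vec=[5, 0, 6]; VV[0]=max(VV[0],msg_vec) then VV[0][0]++ -> VV[0]=[6, 0, 6]
Event 3 stamp: [0, 0, 2]
Event 5 stamp: [4, 0, 1]
[0, 0, 2] <= [4, 0, 1]? False. Equal? False. Happens-before: False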